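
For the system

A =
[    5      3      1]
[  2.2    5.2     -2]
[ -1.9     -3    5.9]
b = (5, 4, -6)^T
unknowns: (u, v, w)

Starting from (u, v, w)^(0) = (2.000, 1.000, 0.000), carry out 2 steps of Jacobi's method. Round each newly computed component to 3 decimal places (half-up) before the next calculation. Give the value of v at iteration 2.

0.652

Iteration 1:
  u = (5 - (3)·1.000 - (1)·0.000) / (5) = 0.400
  v = (4 - (2.2)·2.000 - (-2)·0.000) / (5.2) = -0.077
  w = (-6 - (-1.9)·2.000 - (-3)·1.000) / (5.9) = 0.136
Iteration 2:
  u = (5 - (3)·-0.077 - (1)·0.136) / (5) = 1.019
  v = (4 - (2.2)·0.400 - (-2)·0.136) / (5.2) = 0.652
  w = (-6 - (-1.9)·0.400 - (-3)·-0.077) / (5.9) = -0.927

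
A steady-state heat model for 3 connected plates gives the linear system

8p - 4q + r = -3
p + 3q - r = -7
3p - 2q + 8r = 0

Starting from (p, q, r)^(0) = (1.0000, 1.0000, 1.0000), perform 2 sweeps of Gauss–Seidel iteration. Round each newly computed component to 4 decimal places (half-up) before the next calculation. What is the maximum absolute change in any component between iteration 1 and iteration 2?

Iteration 1:
  p = (-3 - (-4)·1.0000 - (1)·1.0000) / (8) = 0.0000
  q = (-7 - (1)·0.0000 - (-1)·1.0000) / (3) = -2.0000
  r = (0 - (3)·0.0000 - (-2)·-2.0000) / (8) = -0.5000
Iteration 2:
  p = (-3 - (-4)·-2.0000 - (1)·-0.5000) / (8) = -1.3125
  q = (-7 - (1)·-1.3125 - (-1)·-0.5000) / (3) = -2.0625
  r = (0 - (3)·-1.3125 - (-2)·-2.0625) / (8) = -0.0234
Change: (-1.3125, -0.0625, 0.4766) → max |·| = 1.3125

1.3125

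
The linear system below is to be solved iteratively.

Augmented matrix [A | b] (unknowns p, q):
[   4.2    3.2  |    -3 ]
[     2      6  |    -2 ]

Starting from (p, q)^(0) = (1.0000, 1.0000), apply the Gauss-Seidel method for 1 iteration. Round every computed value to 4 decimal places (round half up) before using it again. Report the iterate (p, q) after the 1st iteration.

(-1.4762, 0.1587)

Iteration 1:
  p = (-3 - (3.2)·1.0000) / (4.2) = -1.4762
  q = (-2 - (2)·-1.4762) / (6) = 0.1587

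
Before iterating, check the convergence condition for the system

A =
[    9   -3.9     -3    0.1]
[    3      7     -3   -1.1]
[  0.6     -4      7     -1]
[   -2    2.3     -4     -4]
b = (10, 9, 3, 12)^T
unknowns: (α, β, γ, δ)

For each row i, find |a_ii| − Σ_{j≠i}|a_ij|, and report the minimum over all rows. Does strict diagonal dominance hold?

row 1: |9| − (3.9+3+0.1) = 2
row 2: |7| − (3+3+1.1) = -0.1
row 3: |7| − (0.6+4+1) = 1.4
row 4: |-4| − (2+2.3+4) = -4.3
minimum over rows = -4.3 → not strictly diagonally dominant

-4.3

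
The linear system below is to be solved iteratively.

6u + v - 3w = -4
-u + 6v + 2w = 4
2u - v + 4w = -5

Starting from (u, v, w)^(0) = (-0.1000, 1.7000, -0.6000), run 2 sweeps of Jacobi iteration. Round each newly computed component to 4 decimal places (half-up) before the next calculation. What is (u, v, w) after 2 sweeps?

(-1.1958, 0.7167, -0.4125)

Iteration 1:
  u = (-4 - (1)·1.7000 - (-3)·-0.6000) / (6) = -1.2500
  v = (4 - (-1)·-0.1000 - (2)·-0.6000) / (6) = 0.8500
  w = (-5 - (2)·-0.1000 - (-1)·1.7000) / (4) = -0.7750
Iteration 2:
  u = (-4 - (1)·0.8500 - (-3)·-0.7750) / (6) = -1.1958
  v = (4 - (-1)·-1.2500 - (2)·-0.7750) / (6) = 0.7167
  w = (-5 - (2)·-1.2500 - (-1)·0.8500) / (4) = -0.4125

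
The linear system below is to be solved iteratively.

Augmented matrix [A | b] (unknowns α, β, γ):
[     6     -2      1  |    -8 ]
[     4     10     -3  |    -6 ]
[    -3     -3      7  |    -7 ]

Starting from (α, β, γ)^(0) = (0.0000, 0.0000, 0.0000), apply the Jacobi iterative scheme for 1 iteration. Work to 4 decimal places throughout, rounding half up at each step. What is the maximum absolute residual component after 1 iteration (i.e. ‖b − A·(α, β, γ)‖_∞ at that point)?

5.7999

Iteration 1:
  α = (-8 - (-2)·0.0000 - (1)·0.0000) / (6) = -1.3333
  β = (-6 - (4)·0.0000 - (-3)·0.0000) / (10) = -0.6000
  γ = (-7 - (-3)·0.0000 - (-3)·0.0000) / (7) = -1.0000
Residual b − A·x = (-0.2002, 2.3332, -5.7999); ∞-norm = 5.7999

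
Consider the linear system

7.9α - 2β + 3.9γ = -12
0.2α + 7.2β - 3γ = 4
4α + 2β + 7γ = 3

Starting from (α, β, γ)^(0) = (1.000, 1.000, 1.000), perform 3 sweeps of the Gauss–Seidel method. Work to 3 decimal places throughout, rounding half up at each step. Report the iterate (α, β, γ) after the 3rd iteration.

Iteration 1:
  α = (-12 - (-2)·1.000 - (3.9)·1.000) / (7.9) = -1.759
  β = (4 - (0.2)·-1.759 - (-3)·1.000) / (7.2) = 1.021
  γ = (3 - (4)·-1.759 - (2)·1.021) / (7) = 1.142
Iteration 2:
  α = (-12 - (-2)·1.021 - (3.9)·1.142) / (7.9) = -1.824
  β = (4 - (0.2)·-1.824 - (-3)·1.142) / (7.2) = 1.082
  γ = (3 - (4)·-1.824 - (2)·1.082) / (7) = 1.162
Iteration 3:
  α = (-12 - (-2)·1.082 - (3.9)·1.162) / (7.9) = -1.819
  β = (4 - (0.2)·-1.819 - (-3)·1.162) / (7.2) = 1.090
  γ = (3 - (4)·-1.819 - (2)·1.090) / (7) = 1.157

(-1.819, 1.090, 1.157)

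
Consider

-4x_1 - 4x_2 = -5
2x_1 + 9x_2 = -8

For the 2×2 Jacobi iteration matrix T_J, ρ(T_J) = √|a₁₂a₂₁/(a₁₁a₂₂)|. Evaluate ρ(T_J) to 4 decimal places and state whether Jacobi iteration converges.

0.4714

a₁₂a₂₁/(a₁₁a₂₂) = (-4)·(2) / ((-4)·(9)) = 0.222222
ρ = √|0.222222| = √0.222222 = 0.4714
ρ < 1, so Jacobi converges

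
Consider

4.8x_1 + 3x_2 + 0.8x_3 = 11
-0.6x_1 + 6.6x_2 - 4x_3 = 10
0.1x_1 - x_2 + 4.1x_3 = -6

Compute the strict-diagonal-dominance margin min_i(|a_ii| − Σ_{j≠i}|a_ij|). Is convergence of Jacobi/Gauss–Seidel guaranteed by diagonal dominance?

1

row 1: |4.8| − (3+0.8) = 1
row 2: |6.6| − (0.6+4) = 2
row 3: |4.1| − (0.1+1) = 3
minimum over rows = 1 → strictly diagonally dominant (convergence guaranteed)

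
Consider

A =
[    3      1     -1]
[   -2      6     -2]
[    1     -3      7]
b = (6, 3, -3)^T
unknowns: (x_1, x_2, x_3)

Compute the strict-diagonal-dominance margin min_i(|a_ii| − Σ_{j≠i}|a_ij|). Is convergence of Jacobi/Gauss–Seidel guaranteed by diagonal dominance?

1

row 1: |3| − (1+1) = 1
row 2: |6| − (2+2) = 2
row 3: |7| − (1+3) = 3
minimum over rows = 1 → strictly diagonally dominant (convergence guaranteed)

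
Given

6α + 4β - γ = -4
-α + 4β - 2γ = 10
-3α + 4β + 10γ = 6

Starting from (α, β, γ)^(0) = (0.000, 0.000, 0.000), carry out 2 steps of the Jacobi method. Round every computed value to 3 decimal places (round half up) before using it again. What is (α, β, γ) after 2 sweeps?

(-2.233, 2.633, -0.600)

Iteration 1:
  α = (-4 - (4)·0.000 - (-1)·0.000) / (6) = -0.667
  β = (10 - (-1)·0.000 - (-2)·0.000) / (4) = 2.500
  γ = (6 - (-3)·0.000 - (4)·0.000) / (10) = 0.600
Iteration 2:
  α = (-4 - (4)·2.500 - (-1)·0.600) / (6) = -2.233
  β = (10 - (-1)·-0.667 - (-2)·0.600) / (4) = 2.633
  γ = (6 - (-3)·-0.667 - (4)·2.500) / (10) = -0.600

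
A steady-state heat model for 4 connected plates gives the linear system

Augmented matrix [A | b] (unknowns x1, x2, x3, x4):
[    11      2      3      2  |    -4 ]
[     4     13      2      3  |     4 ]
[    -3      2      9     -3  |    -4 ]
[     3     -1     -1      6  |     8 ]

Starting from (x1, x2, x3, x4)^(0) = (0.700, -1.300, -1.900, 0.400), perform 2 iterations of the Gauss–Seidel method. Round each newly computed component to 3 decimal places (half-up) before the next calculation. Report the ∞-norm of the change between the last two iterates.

0.892

Iteration 1:
  x1 = (-4 - (2)·-1.300 - (3)·-1.900 - (2)·0.400) / (11) = 0.318
  x2 = (4 - (4)·0.318 - (2)·-1.900 - (3)·0.400) / (13) = 0.410
  x3 = (-4 - (-3)·0.318 - (2)·0.410 - (-3)·0.400) / (9) = -0.296
  x4 = (8 - (3)·0.318 - (-1)·0.410 - (-1)·-0.296) / (6) = 1.193
Iteration 2:
  x1 = (-4 - (2)·0.410 - (3)·-0.296 - (2)·1.193) / (11) = -0.574
  x2 = (4 - (4)·-0.574 - (2)·-0.296 - (3)·1.193) / (13) = 0.255
  x3 = (-4 - (-3)·-0.574 - (2)·0.255 - (-3)·1.193) / (9) = -0.295
  x4 = (8 - (3)·-0.574 - (-1)·0.255 - (-1)·-0.295) / (6) = 1.614
Change: (-0.892, -0.155, 0.001, 0.421) → max |·| = 0.892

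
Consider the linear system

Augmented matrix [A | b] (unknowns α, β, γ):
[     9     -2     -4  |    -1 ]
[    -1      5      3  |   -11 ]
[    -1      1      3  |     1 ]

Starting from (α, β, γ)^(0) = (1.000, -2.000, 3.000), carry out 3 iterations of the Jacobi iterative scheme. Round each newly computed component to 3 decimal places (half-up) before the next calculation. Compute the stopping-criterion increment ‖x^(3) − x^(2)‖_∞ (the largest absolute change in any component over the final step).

Iteration 1:
  α = (-1 - (-2)·-2.000 - (-4)·3.000) / (9) = 0.778
  β = (-11 - (-1)·1.000 - (3)·3.000) / (5) = -3.800
  γ = (1 - (-1)·1.000 - (1)·-2.000) / (3) = 1.333
Iteration 2:
  α = (-1 - (-2)·-3.800 - (-4)·1.333) / (9) = -0.363
  β = (-11 - (-1)·0.778 - (3)·1.333) / (5) = -2.844
  γ = (1 - (-1)·0.778 - (1)·-3.800) / (3) = 1.859
Iteration 3:
  α = (-1 - (-2)·-2.844 - (-4)·1.859) / (9) = 0.083
  β = (-11 - (-1)·-0.363 - (3)·1.859) / (5) = -3.388
  γ = (1 - (-1)·-0.363 - (1)·-2.844) / (3) = 1.160
Change: (0.446, -0.544, -0.699) → max |·| = 0.699

0.699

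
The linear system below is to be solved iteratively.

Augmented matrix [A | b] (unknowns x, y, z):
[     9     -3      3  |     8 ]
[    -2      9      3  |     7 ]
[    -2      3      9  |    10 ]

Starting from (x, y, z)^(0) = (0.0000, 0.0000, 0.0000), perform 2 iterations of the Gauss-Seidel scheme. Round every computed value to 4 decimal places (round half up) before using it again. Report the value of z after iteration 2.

Iteration 1:
  x = (8 - (-3)·0.0000 - (3)·0.0000) / (9) = 0.8889
  y = (7 - (-2)·0.8889 - (3)·0.0000) / (9) = 0.9753
  z = (10 - (-2)·0.8889 - (3)·0.9753) / (9) = 0.9835
Iteration 2:
  x = (8 - (-3)·0.9753 - (3)·0.9835) / (9) = 0.8862
  y = (7 - (-2)·0.8862 - (3)·0.9835) / (9) = 0.6469
  z = (10 - (-2)·0.8862 - (3)·0.6469) / (9) = 1.0924

1.0924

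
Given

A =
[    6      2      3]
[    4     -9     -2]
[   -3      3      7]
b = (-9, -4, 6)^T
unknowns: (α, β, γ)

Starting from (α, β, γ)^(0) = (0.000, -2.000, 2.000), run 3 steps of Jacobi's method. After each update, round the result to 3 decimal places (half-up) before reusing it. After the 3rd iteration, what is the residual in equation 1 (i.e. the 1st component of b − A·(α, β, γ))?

-0.553

Iteration 1:
  α = (-9 - (2)·-2.000 - (3)·2.000) / (6) = -1.833
  β = (-4 - (4)·0.000 - (-2)·2.000) / (-9) = 0.000
  γ = (6 - (-3)·0.000 - (3)·-2.000) / (7) = 1.714
Iteration 2:
  α = (-9 - (2)·0.000 - (3)·1.714) / (6) = -2.357
  β = (-4 - (4)·-1.833 - (-2)·1.714) / (-9) = -0.751
  γ = (6 - (-3)·-1.833 - (3)·0.000) / (7) = 0.072
Iteration 3:
  α = (-9 - (2)·-0.751 - (3)·0.072) / (6) = -1.286
  β = (-4 - (4)·-2.357 - (-2)·0.072) / (-9) = -0.619
  γ = (6 - (-3)·-2.357 - (3)·-0.751) / (7) = 0.169
Residual b − A·x = (-0.553, -4.089, 2.816)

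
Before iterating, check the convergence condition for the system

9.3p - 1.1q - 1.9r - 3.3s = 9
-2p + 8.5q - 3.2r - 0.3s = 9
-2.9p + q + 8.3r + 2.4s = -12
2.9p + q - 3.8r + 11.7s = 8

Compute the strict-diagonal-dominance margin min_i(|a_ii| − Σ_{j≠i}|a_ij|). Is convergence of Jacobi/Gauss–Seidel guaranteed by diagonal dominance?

2

row 1: |9.3| − (1.1+1.9+3.3) = 3
row 2: |8.5| − (2+3.2+0.3) = 3
row 3: |8.3| − (2.9+1+2.4) = 2
row 4: |11.7| − (2.9+1+3.8) = 4
minimum over rows = 2 → strictly diagonally dominant (convergence guaranteed)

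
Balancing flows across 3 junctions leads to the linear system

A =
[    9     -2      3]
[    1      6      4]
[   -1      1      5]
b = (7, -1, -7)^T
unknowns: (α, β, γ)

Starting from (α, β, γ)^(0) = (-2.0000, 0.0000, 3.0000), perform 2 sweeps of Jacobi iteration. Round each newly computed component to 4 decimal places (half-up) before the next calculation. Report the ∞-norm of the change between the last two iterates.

2.9037

Iteration 1:
  α = (7 - (-2)·0.0000 - (3)·3.0000) / (9) = -0.2222
  β = (-1 - (1)·-2.0000 - (4)·3.0000) / (6) = -1.8333
  γ = (-7 - (-1)·-2.0000 - (1)·0.0000) / (5) = -1.8000
Iteration 2:
  α = (7 - (-2)·-1.8333 - (3)·-1.8000) / (9) = 0.9704
  β = (-1 - (1)·-0.2222 - (4)·-1.8000) / (6) = 1.0704
  γ = (-7 - (-1)·-0.2222 - (1)·-1.8333) / (5) = -1.0778
Change: (1.1926, 2.9037, 0.7222) → max |·| = 2.9037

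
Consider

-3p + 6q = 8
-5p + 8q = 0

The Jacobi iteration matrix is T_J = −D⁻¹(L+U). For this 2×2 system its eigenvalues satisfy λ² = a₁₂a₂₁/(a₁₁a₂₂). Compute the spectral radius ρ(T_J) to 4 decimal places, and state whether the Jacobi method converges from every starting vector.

1.1180

a₁₂a₂₁/(a₁₁a₂₂) = (6)·(-5) / ((-3)·(8)) = 1.250000
ρ = √|1.250000| = √1.250000 = 1.1180
ρ > 1, so Jacobi diverges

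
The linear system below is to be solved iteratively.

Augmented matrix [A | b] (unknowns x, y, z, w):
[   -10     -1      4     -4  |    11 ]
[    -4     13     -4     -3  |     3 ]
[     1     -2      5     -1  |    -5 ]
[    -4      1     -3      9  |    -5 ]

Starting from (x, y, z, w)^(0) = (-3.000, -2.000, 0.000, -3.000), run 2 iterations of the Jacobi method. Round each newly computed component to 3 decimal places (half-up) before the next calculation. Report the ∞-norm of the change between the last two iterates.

1.315

Iteration 1:
  x = (11 - (-1)·-2.000 - (4)·0.000 - (-4)·-3.000) / (-10) = 0.300
  y = (3 - (-4)·-3.000 - (-4)·0.000 - (-3)·-3.000) / (13) = -1.385
  z = (-5 - (1)·-3.000 - (-2)·-2.000 - (-1)·-3.000) / (5) = -1.800
  w = (-5 - (-4)·-3.000 - (1)·-2.000 - (-3)·0.000) / (9) = -1.667
Iteration 2:
  x = (11 - (-1)·-1.385 - (4)·-1.800 - (-4)·-1.667) / (-10) = -1.015
  y = (3 - (-4)·0.300 - (-4)·-1.800 - (-3)·-1.667) / (13) = -0.615
  z = (-5 - (1)·0.300 - (-2)·-1.385 - (-1)·-1.667) / (5) = -1.947
  w = (-5 - (-4)·0.300 - (1)·-1.385 - (-3)·-1.800) / (9) = -0.868
Change: (-1.315, 0.770, -0.147, 0.799) → max |·| = 1.315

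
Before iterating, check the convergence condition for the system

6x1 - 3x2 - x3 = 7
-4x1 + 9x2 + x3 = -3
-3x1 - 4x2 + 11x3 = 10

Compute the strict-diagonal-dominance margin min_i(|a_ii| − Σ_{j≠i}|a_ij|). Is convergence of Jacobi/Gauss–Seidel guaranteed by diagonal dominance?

2

row 1: |6| − (3+1) = 2
row 2: |9| − (4+1) = 4
row 3: |11| − (3+4) = 4
minimum over rows = 2 → strictly diagonally dominant (convergence guaranteed)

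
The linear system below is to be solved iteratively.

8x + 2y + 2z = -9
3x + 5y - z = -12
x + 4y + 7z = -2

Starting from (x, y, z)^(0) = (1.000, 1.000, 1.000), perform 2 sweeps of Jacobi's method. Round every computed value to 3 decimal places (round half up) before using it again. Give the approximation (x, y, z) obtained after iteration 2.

(-0.175, -1.625, 1.546)

Iteration 1:
  x = (-9 - (2)·1.000 - (2)·1.000) / (8) = -1.625
  y = (-12 - (3)·1.000 - (-1)·1.000) / (5) = -2.800
  z = (-2 - (1)·1.000 - (4)·1.000) / (7) = -1.000
Iteration 2:
  x = (-9 - (2)·-2.800 - (2)·-1.000) / (8) = -0.175
  y = (-12 - (3)·-1.625 - (-1)·-1.000) / (5) = -1.625
  z = (-2 - (1)·-1.625 - (4)·-2.800) / (7) = 1.546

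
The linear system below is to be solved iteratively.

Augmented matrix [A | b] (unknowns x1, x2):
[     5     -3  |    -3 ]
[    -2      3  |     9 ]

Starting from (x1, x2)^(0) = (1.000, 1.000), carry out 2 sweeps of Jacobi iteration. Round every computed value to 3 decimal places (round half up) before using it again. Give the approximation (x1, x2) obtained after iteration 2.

(1.600, 3.000)

Iteration 1:
  x1 = (-3 - (-3)·1.000) / (5) = 0.000
  x2 = (9 - (-2)·1.000) / (3) = 3.667
Iteration 2:
  x1 = (-3 - (-3)·3.667) / (5) = 1.600
  x2 = (9 - (-2)·0.000) / (3) = 3.000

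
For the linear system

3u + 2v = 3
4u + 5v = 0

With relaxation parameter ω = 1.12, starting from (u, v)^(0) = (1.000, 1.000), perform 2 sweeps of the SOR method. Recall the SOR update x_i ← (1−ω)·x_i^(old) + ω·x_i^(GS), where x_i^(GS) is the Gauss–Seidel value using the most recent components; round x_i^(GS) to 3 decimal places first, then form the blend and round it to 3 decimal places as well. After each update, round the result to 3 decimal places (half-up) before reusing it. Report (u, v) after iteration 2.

Iteration 1:
  u: GS value = (3 - (2)·1.000) / (3) = 0.333;  u ← (1−ω)·1.000 + ω·0.333 = 0.253
  v: GS value = (0 - (4)·0.253) / (5) = -0.202;  v ← (1−ω)·1.000 + ω·-0.202 = -0.346
Iteration 2:
  u: GS value = (3 - (2)·-0.346) / (3) = 1.231;  u ← (1−ω)·0.253 + ω·1.231 = 1.348
  v: GS value = (0 - (4)·1.348) / (5) = -1.078;  v ← (1−ω)·-0.346 + ω·-1.078 = -1.166

(1.348, -1.166)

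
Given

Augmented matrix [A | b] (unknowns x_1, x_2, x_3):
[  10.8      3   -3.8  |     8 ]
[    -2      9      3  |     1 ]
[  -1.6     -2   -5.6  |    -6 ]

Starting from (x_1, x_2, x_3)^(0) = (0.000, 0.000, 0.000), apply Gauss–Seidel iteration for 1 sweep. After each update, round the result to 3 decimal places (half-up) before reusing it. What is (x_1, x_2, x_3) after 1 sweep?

Iteration 1:
  x_1 = (8 - (3)·0.000 - (-3.8)·0.000) / (10.8) = 0.741
  x_2 = (1 - (-2)·0.741 - (3)·0.000) / (9) = 0.276
  x_3 = (-6 - (-1.6)·0.741 - (-2)·0.276) / (-5.6) = 0.761

(0.741, 0.276, 0.761)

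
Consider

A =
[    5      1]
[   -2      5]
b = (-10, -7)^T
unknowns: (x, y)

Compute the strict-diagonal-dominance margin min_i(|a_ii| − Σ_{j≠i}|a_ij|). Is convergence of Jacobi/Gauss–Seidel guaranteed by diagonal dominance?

row 1: |5| − (1) = 4
row 2: |5| − (2) = 3
minimum over rows = 3 → strictly diagonally dominant (convergence guaranteed)

3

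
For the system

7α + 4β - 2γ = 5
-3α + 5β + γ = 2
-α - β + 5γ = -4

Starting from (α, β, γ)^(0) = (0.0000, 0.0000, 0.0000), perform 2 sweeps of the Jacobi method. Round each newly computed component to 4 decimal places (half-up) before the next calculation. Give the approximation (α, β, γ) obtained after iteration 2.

(0.2571, 0.9886, -0.5771)

Iteration 1:
  α = (5 - (4)·0.0000 - (-2)·0.0000) / (7) = 0.7143
  β = (2 - (-3)·0.0000 - (1)·0.0000) / (5) = 0.4000
  γ = (-4 - (-1)·0.0000 - (-1)·0.0000) / (5) = -0.8000
Iteration 2:
  α = (5 - (4)·0.4000 - (-2)·-0.8000) / (7) = 0.2571
  β = (2 - (-3)·0.7143 - (1)·-0.8000) / (5) = 0.9886
  γ = (-4 - (-1)·0.7143 - (-1)·0.4000) / (5) = -0.5771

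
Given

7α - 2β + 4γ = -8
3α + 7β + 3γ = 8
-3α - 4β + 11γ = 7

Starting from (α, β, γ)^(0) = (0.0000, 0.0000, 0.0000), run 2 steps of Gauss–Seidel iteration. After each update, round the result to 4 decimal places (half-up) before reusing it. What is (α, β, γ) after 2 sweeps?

Iteration 1:
  α = (-8 - (-2)·0.0000 - (4)·0.0000) / (7) = -1.1429
  β = (8 - (3)·-1.1429 - (3)·0.0000) / (7) = 1.6327
  γ = (7 - (-3)·-1.1429 - (-4)·1.6327) / (11) = 0.9184
Iteration 2:
  α = (-8 - (-2)·1.6327 - (4)·0.9184) / (7) = -1.2012
  β = (8 - (3)·-1.2012 - (3)·0.9184) / (7) = 1.2641
  γ = (7 - (-3)·-1.2012 - (-4)·1.2641) / (11) = 0.7684

(-1.2012, 1.2641, 0.7684)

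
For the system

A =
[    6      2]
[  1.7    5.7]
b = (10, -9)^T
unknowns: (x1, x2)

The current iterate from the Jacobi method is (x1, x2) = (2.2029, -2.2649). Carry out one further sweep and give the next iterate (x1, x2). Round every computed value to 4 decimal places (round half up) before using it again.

One sweep:
  x1 = (10 - (2)·-2.2649) / (6) = 2.4216
  x2 = (-9 - (1.7)·2.2029) / (5.7) = -2.2360

(2.4216, -2.2360)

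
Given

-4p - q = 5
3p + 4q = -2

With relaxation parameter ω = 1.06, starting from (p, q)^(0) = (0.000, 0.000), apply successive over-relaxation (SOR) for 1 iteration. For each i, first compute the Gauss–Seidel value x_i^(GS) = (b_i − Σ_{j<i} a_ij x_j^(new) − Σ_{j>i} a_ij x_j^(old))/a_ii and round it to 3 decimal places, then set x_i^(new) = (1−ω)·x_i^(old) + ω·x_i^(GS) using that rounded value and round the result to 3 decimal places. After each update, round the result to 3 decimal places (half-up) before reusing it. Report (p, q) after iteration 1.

Iteration 1:
  p: GS value = (5 - (-1)·0.000) / (-4) = -1.250;  p ← (1−ω)·0.000 + ω·-1.250 = -1.325
  q: GS value = (-2 - (3)·-1.325) / (4) = 0.494;  q ← (1−ω)·0.000 + ω·0.494 = 0.524

(-1.325, 0.524)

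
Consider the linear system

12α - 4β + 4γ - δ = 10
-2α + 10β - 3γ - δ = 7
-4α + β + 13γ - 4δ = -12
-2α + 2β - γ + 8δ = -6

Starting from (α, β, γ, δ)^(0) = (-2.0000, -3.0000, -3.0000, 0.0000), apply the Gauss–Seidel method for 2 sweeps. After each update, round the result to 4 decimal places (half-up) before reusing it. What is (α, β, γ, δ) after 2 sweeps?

Iteration 1:
  α = (10 - (-4)·-3.0000 - (4)·-3.0000 - (-1)·0.0000) / (12) = 0.8333
  β = (7 - (-2)·0.8333 - (-3)·-3.0000 - (-1)·0.0000) / (10) = -0.0333
  γ = (-12 - (-4)·0.8333 - (1)·-0.0333 - (-4)·0.0000) / (13) = -0.6641
  δ = (-6 - (-2)·0.8333 - (2)·-0.0333 - (-1)·-0.6641) / (8) = -0.6164
Iteration 2:
  α = (10 - (-4)·-0.0333 - (4)·-0.6641 - (-1)·-0.6164) / (12) = 0.9922
  β = (7 - (-2)·0.9922 - (-3)·-0.6641 - (-1)·-0.6164) / (10) = 0.6376
  γ = (-12 - (-4)·0.9922 - (1)·0.6376 - (-4)·-0.6164) / (13) = -0.8565
  δ = (-6 - (-2)·0.9922 - (2)·0.6376 - (-1)·-0.8565) / (8) = -0.7684

(0.9922, 0.6376, -0.8565, -0.7684)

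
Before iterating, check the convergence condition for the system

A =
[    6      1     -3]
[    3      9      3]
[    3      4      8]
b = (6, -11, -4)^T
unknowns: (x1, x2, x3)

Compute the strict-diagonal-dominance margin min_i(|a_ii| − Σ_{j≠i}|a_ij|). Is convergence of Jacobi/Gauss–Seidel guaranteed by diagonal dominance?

row 1: |6| − (1+3) = 2
row 2: |9| − (3+3) = 3
row 3: |8| − (3+4) = 1
minimum over rows = 1 → strictly diagonally dominant (convergence guaranteed)

1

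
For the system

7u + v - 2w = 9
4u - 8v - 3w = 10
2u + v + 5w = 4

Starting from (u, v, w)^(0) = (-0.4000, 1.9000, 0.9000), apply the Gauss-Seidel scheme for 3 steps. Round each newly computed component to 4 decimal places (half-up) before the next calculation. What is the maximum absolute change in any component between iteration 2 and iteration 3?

0.0930

Iteration 1:
  u = (9 - (1)·1.9000 - (-2)·0.9000) / (7) = 1.2714
  v = (10 - (4)·1.2714 - (-3)·0.9000) / (-8) = -0.9518
  w = (4 - (2)·1.2714 - (1)·-0.9518) / (5) = 0.4818
Iteration 2:
  u = (9 - (1)·-0.9518 - (-2)·0.4818) / (7) = 1.5593
  v = (10 - (4)·1.5593 - (-3)·0.4818) / (-8) = -0.6510
  w = (4 - (2)·1.5593 - (1)·-0.6510) / (5) = 0.3065
Iteration 3:
  u = (9 - (1)·-0.6510 - (-2)·0.3065) / (7) = 1.4663
  v = (10 - (4)·1.4663 - (-3)·0.3065) / (-8) = -0.6318
  w = (4 - (2)·1.4663 - (1)·-0.6318) / (5) = 0.3398
Change: (-0.0930, 0.0192, 0.0333) → max |·| = 0.0930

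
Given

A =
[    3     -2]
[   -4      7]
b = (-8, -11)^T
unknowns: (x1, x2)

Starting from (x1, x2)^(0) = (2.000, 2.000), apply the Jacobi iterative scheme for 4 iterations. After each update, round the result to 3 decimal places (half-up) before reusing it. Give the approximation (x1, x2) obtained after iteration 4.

Iteration 1:
  x1 = (-8 - (-2)·2.000) / (3) = -1.333
  x2 = (-11 - (-4)·2.000) / (7) = -0.429
Iteration 2:
  x1 = (-8 - (-2)·-0.429) / (3) = -2.953
  x2 = (-11 - (-4)·-1.333) / (7) = -2.333
Iteration 3:
  x1 = (-8 - (-2)·-2.333) / (3) = -4.222
  x2 = (-11 - (-4)·-2.953) / (7) = -3.259
Iteration 4:
  x1 = (-8 - (-2)·-3.259) / (3) = -4.839
  x2 = (-11 - (-4)·-4.222) / (7) = -3.984

(-4.839, -3.984)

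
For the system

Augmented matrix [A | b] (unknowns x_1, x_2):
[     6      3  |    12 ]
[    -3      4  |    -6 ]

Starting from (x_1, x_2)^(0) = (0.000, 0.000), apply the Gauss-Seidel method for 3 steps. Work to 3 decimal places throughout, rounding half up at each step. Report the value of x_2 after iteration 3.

0.000

Iteration 1:
  x_1 = (12 - (3)·0.000) / (6) = 2.000
  x_2 = (-6 - (-3)·2.000) / (4) = 0.000
Iteration 2:
  x_1 = (12 - (3)·0.000) / (6) = 2.000
  x_2 = (-6 - (-3)·2.000) / (4) = 0.000
Iteration 3:
  x_1 = (12 - (3)·0.000) / (6) = 2.000
  x_2 = (-6 - (-3)·2.000) / (4) = 0.000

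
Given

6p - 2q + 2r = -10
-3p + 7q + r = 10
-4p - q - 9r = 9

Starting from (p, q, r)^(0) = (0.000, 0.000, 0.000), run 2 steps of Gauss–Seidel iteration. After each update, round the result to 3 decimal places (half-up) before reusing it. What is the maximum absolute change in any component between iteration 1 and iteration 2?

0.351

Iteration 1:
  p = (-10 - (-2)·0.000 - (2)·0.000) / (6) = -1.667
  q = (10 - (-3)·-1.667 - (1)·0.000) / (7) = 0.714
  r = (9 - (-4)·-1.667 - (-1)·0.714) / (-9) = -0.338
Iteration 2:
  p = (-10 - (-2)·0.714 - (2)·-0.338) / (6) = -1.316
  q = (10 - (-3)·-1.316 - (1)·-0.338) / (7) = 0.913
  r = (9 - (-4)·-1.316 - (-1)·0.913) / (-9) = -0.517
Change: (0.351, 0.199, -0.179) → max |·| = 0.351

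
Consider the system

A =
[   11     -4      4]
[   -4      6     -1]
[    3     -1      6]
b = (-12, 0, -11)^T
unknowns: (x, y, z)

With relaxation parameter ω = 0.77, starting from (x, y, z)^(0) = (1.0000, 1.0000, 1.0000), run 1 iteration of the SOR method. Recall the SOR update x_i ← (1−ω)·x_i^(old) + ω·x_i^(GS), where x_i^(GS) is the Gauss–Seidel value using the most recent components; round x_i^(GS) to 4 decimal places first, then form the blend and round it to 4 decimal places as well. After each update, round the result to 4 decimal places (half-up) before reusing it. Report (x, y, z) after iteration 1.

(-0.6100, 0.0452, -0.9410)

Iteration 1:
  x: GS value = (-12 - (-4)·1.0000 - (4)·1.0000) / (11) = -1.0909;  x ← (1−ω)·1.0000 + ω·-1.0909 = -0.6100
  y: GS value = (0 - (-4)·-0.6100 - (-1)·1.0000) / (6) = -0.2400;  y ← (1−ω)·1.0000 + ω·-0.2400 = 0.0452
  z: GS value = (-11 - (3)·-0.6100 - (-1)·0.0452) / (6) = -1.5208;  z ← (1−ω)·1.0000 + ω·-1.5208 = -0.9410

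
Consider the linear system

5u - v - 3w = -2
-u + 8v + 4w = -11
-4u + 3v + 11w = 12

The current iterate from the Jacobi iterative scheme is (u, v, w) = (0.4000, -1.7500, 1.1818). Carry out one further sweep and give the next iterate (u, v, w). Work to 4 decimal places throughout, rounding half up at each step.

(-0.0409, -1.9159, 1.7136)

One sweep:
  u = (-2 - (-1)·-1.7500 - (-3)·1.1818) / (5) = -0.0409
  v = (-11 - (-1)·0.4000 - (4)·1.1818) / (8) = -1.9159
  w = (12 - (-4)·0.4000 - (3)·-1.7500) / (11) = 1.7136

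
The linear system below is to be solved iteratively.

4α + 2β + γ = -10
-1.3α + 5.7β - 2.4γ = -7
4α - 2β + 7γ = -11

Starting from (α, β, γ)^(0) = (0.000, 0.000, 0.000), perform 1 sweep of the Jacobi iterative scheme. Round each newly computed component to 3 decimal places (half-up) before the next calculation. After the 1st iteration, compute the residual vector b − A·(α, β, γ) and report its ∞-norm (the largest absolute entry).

7.541

Iteration 1:
  α = (-10 - (2)·0.000 - (1)·0.000) / (4) = -2.500
  β = (-7 - (-1.3)·0.000 - (-2.4)·0.000) / (5.7) = -1.228
  γ = (-11 - (4)·0.000 - (-2)·0.000) / (7) = -1.571
Residual b − A·x = (4.027, -7.021, 7.541); ∞-norm = 7.541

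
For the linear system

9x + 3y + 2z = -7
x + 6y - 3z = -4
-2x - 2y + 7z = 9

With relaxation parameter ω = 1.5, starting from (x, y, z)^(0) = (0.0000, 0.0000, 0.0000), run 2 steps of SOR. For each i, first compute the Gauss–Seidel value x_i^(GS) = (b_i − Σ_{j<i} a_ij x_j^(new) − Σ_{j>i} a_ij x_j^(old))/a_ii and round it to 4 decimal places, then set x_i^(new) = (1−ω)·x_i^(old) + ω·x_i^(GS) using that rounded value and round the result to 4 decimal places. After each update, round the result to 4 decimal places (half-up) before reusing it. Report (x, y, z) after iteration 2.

Iteration 1:
  x: GS value = (-7 - (3)·0.0000 - (2)·0.0000) / (9) = -0.7778;  x ← (1−ω)·0.0000 + ω·-0.7778 = -1.1667
  y: GS value = (-4 - (1)·-1.1667 - (-3)·0.0000) / (6) = -0.4722;  y ← (1−ω)·0.0000 + ω·-0.4722 = -0.7083
  z: GS value = (9 - (-2)·-1.1667 - (-2)·-0.7083) / (7) = 0.7500;  z ← (1−ω)·0.0000 + ω·0.7500 = 1.1250
Iteration 2:
  x: GS value = (-7 - (3)·-0.7083 - (2)·1.1250) / (9) = -0.7917;  x ← (1−ω)·-1.1667 + ω·-0.7917 = -0.6042
  y: GS value = (-4 - (1)·-0.6042 - (-3)·1.1250) / (6) = -0.0035;  y ← (1−ω)·-0.7083 + ω·-0.0035 = 0.3489
  z: GS value = (9 - (-2)·-0.6042 - (-2)·0.3489) / (7) = 1.2128;  z ← (1−ω)·1.1250 + ω·1.2128 = 1.2567

(-0.6042, 0.3489, 1.2567)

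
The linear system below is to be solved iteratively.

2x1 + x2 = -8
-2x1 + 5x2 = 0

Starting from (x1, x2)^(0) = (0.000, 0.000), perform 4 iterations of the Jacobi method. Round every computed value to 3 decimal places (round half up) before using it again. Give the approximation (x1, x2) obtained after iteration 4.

(-3.200, -1.280)

Iteration 1:
  x1 = (-8 - (1)·0.000) / (2) = -4.000
  x2 = (0 - (-2)·0.000) / (5) = 0.000
Iteration 2:
  x1 = (-8 - (1)·0.000) / (2) = -4.000
  x2 = (0 - (-2)·-4.000) / (5) = -1.600
Iteration 3:
  x1 = (-8 - (1)·-1.600) / (2) = -3.200
  x2 = (0 - (-2)·-4.000) / (5) = -1.600
Iteration 4:
  x1 = (-8 - (1)·-1.600) / (2) = -3.200
  x2 = (0 - (-2)·-3.200) / (5) = -1.280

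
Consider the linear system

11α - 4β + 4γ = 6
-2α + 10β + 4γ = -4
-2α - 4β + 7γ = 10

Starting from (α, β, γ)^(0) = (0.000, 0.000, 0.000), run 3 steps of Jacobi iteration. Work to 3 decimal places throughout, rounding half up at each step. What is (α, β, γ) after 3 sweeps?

Iteration 1:
  α = (6 - (-4)·0.000 - (4)·0.000) / (11) = 0.545
  β = (-4 - (-2)·0.000 - (4)·0.000) / (10) = -0.400
  γ = (10 - (-2)·0.000 - (-4)·0.000) / (7) = 1.429
Iteration 2:
  α = (6 - (-4)·-0.400 - (4)·1.429) / (11) = -0.120
  β = (-4 - (-2)·0.545 - (4)·1.429) / (10) = -0.863
  γ = (10 - (-2)·0.545 - (-4)·-0.400) / (7) = 1.356
Iteration 3:
  α = (6 - (-4)·-0.863 - (4)·1.356) / (11) = -0.261
  β = (-4 - (-2)·-0.120 - (4)·1.356) / (10) = -0.966
  γ = (10 - (-2)·-0.120 - (-4)·-0.863) / (7) = 0.901

(-0.261, -0.966, 0.901)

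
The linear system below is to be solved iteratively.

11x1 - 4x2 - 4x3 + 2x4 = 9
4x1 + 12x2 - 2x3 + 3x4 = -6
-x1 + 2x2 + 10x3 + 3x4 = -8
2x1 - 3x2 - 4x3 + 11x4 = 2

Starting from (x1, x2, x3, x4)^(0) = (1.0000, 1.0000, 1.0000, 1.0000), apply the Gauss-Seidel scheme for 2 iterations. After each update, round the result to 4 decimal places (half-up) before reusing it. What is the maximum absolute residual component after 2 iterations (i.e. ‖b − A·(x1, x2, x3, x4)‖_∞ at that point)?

2.1749

Iteration 1:
  x1 = (9 - (-4)·1.0000 - (-4)·1.0000 - (2)·1.0000) / (11) = 1.3636
  x2 = (-6 - (4)·1.3636 - (-2)·1.0000 - (3)·1.0000) / (12) = -1.0379
  x3 = (-8 - (-1)·1.3636 - (2)·-1.0379 - (3)·1.0000) / (10) = -0.7561
  x4 = (2 - (2)·1.3636 - (-3)·-1.0379 - (-4)·-0.7561) / (11) = -0.6241
Iteration 2:
  x1 = (9 - (-4)·-1.0379 - (-4)·-0.7561 - (2)·-0.6241) / (11) = 0.2793
  x2 = (-6 - (4)·0.2793 - (-2)·-0.7561 - (3)·-0.6241) / (12) = -0.5631
  x3 = (-8 - (-1)·0.2793 - (2)·-0.5631 - (3)·-0.6241) / (10) = -0.4722
  x4 = (2 - (2)·0.2793 - (-3)·-0.5631 - (-4)·-0.4722) / (11) = -0.1942
Residual b − A·x = (2.1749, -0.7218, -1.2899, -0.0005); ∞-norm = 2.1749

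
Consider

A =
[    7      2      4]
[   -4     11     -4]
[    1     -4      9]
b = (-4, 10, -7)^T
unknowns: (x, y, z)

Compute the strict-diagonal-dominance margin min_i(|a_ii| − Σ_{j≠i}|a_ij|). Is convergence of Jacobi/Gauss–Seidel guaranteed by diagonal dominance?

1

row 1: |7| − (2+4) = 1
row 2: |11| − (4+4) = 3
row 3: |9| − (1+4) = 4
minimum over rows = 1 → strictly diagonally dominant (convergence guaranteed)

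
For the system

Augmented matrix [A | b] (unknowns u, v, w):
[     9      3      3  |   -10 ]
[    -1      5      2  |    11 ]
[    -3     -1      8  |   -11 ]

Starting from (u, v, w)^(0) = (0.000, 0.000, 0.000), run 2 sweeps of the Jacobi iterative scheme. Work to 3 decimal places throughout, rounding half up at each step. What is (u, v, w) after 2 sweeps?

Iteration 1:
  u = (-10 - (3)·0.000 - (3)·0.000) / (9) = -1.111
  v = (11 - (-1)·0.000 - (2)·0.000) / (5) = 2.200
  w = (-11 - (-3)·0.000 - (-1)·0.000) / (8) = -1.375
Iteration 2:
  u = (-10 - (3)·2.200 - (3)·-1.375) / (9) = -1.386
  v = (11 - (-1)·-1.111 - (2)·-1.375) / (5) = 2.528
  w = (-11 - (-3)·-1.111 - (-1)·2.200) / (8) = -1.517

(-1.386, 2.528, -1.517)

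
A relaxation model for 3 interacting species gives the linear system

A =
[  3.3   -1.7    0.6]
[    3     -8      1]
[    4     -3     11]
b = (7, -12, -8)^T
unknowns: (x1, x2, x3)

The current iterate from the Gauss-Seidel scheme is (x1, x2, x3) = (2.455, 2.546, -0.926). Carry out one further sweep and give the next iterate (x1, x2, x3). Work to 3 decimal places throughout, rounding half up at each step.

(3.601, 2.735, -1.291)

One sweep:
  x1 = (7 - (-1.7)·2.546 - (0.6)·-0.926) / (3.3) = 3.601
  x2 = (-12 - (3)·3.601 - (1)·-0.926) / (-8) = 2.735
  x3 = (-8 - (4)·3.601 - (-3)·2.735) / (11) = -1.291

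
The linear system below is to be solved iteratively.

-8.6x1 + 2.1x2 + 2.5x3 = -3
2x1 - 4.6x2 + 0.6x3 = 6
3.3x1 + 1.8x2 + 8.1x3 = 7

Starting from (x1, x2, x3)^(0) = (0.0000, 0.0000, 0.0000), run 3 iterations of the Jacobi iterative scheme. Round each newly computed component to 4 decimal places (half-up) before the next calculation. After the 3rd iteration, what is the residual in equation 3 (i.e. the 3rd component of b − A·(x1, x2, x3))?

Iteration 1:
  x1 = (-3 - (2.1)·0.0000 - (2.5)·0.0000) / (-8.6) = 0.3488
  x2 = (6 - (2)·0.0000 - (0.6)·0.0000) / (-4.6) = -1.3043
  x3 = (7 - (3.3)·0.0000 - (1.8)·0.0000) / (8.1) = 0.8642
Iteration 2:
  x1 = (-3 - (2.1)·-1.3043 - (2.5)·0.8642) / (-8.6) = 0.2816
  x2 = (6 - (2)·0.3488 - (0.6)·0.8642) / (-4.6) = -1.0400
  x3 = (7 - (3.3)·0.3488 - (1.8)·-1.3043) / (8.1) = 1.0119
Iteration 3:
  x1 = (-3 - (2.1)·-1.0400 - (2.5)·1.0119) / (-8.6) = 0.3890
  x2 = (6 - (2)·0.2816 - (0.6)·1.0119) / (-4.6) = -1.0499
  x3 = (7 - (3.3)·0.2816 - (1.8)·-1.0400) / (8.1) = 0.9806
Residual b − A·x = (0.0987, -0.1959, -0.3367)

-0.3367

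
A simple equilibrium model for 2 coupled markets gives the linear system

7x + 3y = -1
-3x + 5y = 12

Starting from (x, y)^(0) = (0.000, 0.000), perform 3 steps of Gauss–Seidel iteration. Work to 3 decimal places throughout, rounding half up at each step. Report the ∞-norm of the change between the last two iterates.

Iteration 1:
  x = (-1 - (3)·0.000) / (7) = -0.143
  y = (12 - (-3)·-0.143) / (5) = 2.314
Iteration 2:
  x = (-1 - (3)·2.314) / (7) = -1.135
  y = (12 - (-3)·-1.135) / (5) = 1.719
Iteration 3:
  x = (-1 - (3)·1.719) / (7) = -0.880
  y = (12 - (-3)·-0.880) / (5) = 1.872
Change: (0.255, 0.153) → max |·| = 0.255

0.255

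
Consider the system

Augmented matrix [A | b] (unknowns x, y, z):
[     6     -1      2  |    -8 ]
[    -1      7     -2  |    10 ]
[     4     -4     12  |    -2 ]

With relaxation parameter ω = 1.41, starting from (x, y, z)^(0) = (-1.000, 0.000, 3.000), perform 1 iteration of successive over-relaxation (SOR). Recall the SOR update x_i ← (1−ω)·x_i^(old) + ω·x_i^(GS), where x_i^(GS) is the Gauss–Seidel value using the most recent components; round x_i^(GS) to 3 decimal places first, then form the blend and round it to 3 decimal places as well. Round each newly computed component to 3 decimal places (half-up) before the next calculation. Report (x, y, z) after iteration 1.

(-2.880, 2.642, 1.130)

Iteration 1:
  x: GS value = (-8 - (-1)·0.000 - (2)·3.000) / (6) = -2.333;  x ← (1−ω)·-1.000 + ω·-2.333 = -2.880
  y: GS value = (10 - (-1)·-2.880 - (-2)·3.000) / (7) = 1.874;  y ← (1−ω)·0.000 + ω·1.874 = 2.642
  z: GS value = (-2 - (4)·-2.880 - (-4)·2.642) / (12) = 1.674;  z ← (1−ω)·3.000 + ω·1.674 = 1.130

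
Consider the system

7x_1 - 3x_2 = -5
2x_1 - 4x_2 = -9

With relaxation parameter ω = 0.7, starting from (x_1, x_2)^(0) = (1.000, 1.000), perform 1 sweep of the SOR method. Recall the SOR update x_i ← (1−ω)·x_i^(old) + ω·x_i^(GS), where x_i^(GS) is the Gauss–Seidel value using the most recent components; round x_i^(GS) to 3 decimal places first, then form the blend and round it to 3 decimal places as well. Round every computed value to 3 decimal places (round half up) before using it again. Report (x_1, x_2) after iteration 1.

Iteration 1:
  x_1: GS value = (-5 - (-3)·1.000) / (7) = -0.286;  x_1 ← (1−ω)·1.000 + ω·-0.286 = 0.100
  x_2: GS value = (-9 - (2)·0.100) / (-4) = 2.300;  x_2 ← (1−ω)·1.000 + ω·2.300 = 1.910

(0.100, 1.910)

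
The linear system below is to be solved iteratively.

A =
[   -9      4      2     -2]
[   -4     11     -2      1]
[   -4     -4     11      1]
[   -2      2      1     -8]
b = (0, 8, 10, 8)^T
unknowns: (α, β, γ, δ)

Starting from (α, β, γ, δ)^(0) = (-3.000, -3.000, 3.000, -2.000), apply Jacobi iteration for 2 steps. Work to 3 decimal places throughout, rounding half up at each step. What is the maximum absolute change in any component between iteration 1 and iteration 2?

Iteration 1:
  α = (0 - (4)·-3.000 - (2)·3.000 - (-2)·-2.000) / (-9) = -0.222
  β = (8 - (-4)·-3.000 - (-2)·3.000 - (1)·-2.000) / (11) = 0.364
  γ = (10 - (-4)·-3.000 - (-4)·-3.000 - (1)·-2.000) / (11) = -1.091
  δ = (8 - (-2)·-3.000 - (2)·-3.000 - (1)·3.000) / (-8) = -0.625
Iteration 2:
  α = (0 - (4)·0.364 - (2)·-1.091 - (-2)·-0.625) / (-9) = 0.058
  β = (8 - (-4)·-0.222 - (-2)·-1.091 - (1)·-0.625) / (11) = 0.505
  γ = (10 - (-4)·-0.222 - (-4)·0.364 - (1)·-0.625) / (11) = 1.018
  δ = (8 - (-2)·-0.222 - (2)·0.364 - (1)·-1.091) / (-8) = -0.990
Change: (0.280, 0.141, 2.109, -0.365) → max |·| = 2.109

2.109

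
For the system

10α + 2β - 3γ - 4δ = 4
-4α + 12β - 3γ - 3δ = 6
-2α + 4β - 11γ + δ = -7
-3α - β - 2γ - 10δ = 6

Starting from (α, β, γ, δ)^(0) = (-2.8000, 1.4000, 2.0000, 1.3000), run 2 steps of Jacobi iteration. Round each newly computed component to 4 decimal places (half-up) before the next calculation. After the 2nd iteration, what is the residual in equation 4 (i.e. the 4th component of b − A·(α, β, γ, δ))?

Iteration 1:
  α = (4 - (2)·1.4000 - (-3)·2.0000 - (-4)·1.3000) / (10) = 1.2400
  β = (6 - (-4)·-2.8000 - (-3)·2.0000 - (-3)·1.3000) / (12) = 0.3917
  γ = (-7 - (-2)·-2.8000 - (4)·1.4000 - (1)·1.3000) / (-11) = 1.7727
  δ = (6 - (-3)·-2.8000 - (-1)·1.4000 - (-2)·2.0000) / (-10) = -0.3000
Iteration 2:
  α = (4 - (2)·0.3917 - (-3)·1.7727 - (-4)·-0.3000) / (10) = 0.7335
  β = (6 - (-4)·1.2400 - (-3)·1.7727 - (-3)·-0.3000) / (12) = 1.2815
  γ = (-7 - (-2)·1.2400 - (4)·0.3917 - (1)·-0.3000) / (-11) = 0.5261
  δ = (6 - (-3)·1.2400 - (-1)·0.3917 - (-2)·1.7727) / (-10) = -1.3657
Residual b − A·x = (-9.7825, -8.9628, -3.5062, -3.1228)

-3.1228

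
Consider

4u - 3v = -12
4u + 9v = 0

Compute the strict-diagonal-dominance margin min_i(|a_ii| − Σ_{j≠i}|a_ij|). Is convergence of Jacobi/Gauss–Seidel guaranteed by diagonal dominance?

row 1: |4| − (3) = 1
row 2: |9| − (4) = 5
minimum over rows = 1 → strictly diagonally dominant (convergence guaranteed)

1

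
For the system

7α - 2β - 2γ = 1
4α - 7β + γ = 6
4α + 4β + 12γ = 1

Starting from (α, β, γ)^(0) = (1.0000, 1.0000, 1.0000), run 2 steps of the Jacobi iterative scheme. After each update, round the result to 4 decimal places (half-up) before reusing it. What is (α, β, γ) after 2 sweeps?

Iteration 1:
  α = (1 - (-2)·1.0000 - (-2)·1.0000) / (7) = 0.7143
  β = (6 - (4)·1.0000 - (1)·1.0000) / (-7) = -0.1429
  γ = (1 - (4)·1.0000 - (4)·1.0000) / (12) = -0.5833
Iteration 2:
  α = (1 - (-2)·-0.1429 - (-2)·-0.5833) / (7) = -0.0646
  β = (6 - (4)·0.7143 - (1)·-0.5833) / (-7) = -0.5323
  γ = (1 - (4)·0.7143 - (4)·-0.1429) / (12) = -0.1071

(-0.0646, -0.5323, -0.1071)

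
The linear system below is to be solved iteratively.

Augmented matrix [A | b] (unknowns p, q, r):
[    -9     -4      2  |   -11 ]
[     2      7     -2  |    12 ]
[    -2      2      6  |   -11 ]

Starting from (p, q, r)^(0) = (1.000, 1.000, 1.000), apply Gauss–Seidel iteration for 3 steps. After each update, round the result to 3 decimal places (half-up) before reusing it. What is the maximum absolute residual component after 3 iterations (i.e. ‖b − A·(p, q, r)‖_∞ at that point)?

Iteration 1:
  p = (-11 - (-4)·1.000 - (2)·1.000) / (-9) = 1.000
  q = (12 - (2)·1.000 - (-2)·1.000) / (7) = 1.714
  r = (-11 - (-2)·1.000 - (2)·1.714) / (6) = -2.071
Iteration 2:
  p = (-11 - (-4)·1.714 - (2)·-2.071) / (-9) = 0.000
  q = (12 - (2)·0.000 - (-2)·-2.071) / (7) = 1.123
  r = (-11 - (-2)·0.000 - (2)·1.123) / (6) = -2.208
Iteration 3:
  p = (-11 - (-4)·1.123 - (2)·-2.208) / (-9) = 0.232
  q = (12 - (2)·0.232 - (-2)·-2.208) / (7) = 1.017
  r = (-11 - (-2)·0.232 - (2)·1.017) / (6) = -2.095
Residual b − A·x = (-0.654, 0.227, 0.000); ∞-norm = 0.654

0.654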